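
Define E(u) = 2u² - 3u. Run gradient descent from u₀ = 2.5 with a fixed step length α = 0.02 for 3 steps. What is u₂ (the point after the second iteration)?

E′(u) = 4u - 3
Step 1: E′(2.5) = 7; u₁ = 2.5 − 0.02·7 = 2.36
Step 2: E′(2.36) = 6.44; u₂ = 2.36 − 0.02·6.44 = 2.2312

2.2312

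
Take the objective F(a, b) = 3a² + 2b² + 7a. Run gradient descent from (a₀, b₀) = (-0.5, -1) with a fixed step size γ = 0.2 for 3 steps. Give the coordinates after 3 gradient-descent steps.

∇F = (6a + 7, 4b)
(a₁, b₁) = (-0.5, -1) − 0.2·(4, -4) = (-1.3, -0.2)
(a₂, b₂) = (-1.3, -0.2) − 0.2·(-0.8, -0.8) = (-1.14, -0.04)
(a₃, b₃) = (-1.14, -0.04) − 0.2·(0.16, -0.16) = (-1.172, -0.008)

(-1.172, -0.008)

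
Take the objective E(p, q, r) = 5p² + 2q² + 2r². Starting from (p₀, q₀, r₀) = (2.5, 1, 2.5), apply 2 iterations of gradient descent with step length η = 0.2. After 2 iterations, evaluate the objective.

31.2732

∇E = (10p, 4q, 4r)
Step 1: at (2.5, 1, 2.5), ∇E = (25, 4, 10) → (2.5, 1, 2.5) − 0.2·(25, 4, 10) = (-2.5, 0.2, 0.5)
Step 2: at (-2.5, 0.2, 0.5), ∇E = (-25, 0.8, 2) → (-2.5, 0.2, 0.5) − 0.2·(-25, 0.8, 2) = (2.5, 0.04, 0.1)
E(2.5, 0.04, 0.1) = 31.2732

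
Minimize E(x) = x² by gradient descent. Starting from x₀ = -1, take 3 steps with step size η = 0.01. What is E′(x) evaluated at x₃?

-1.882384

E′(x) = 2x
x₁ = -1 − 0.01·(-2) = -0.98
x₂ = -0.98 − 0.01·(-1.96) = -0.9604
x₃ = -0.9604 − 0.01·(-1.9208) = -0.941192
E′(x) at (-0.941192) = -1.882384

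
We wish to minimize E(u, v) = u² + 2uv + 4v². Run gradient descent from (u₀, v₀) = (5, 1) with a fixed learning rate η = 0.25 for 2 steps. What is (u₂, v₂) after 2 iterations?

∇E = (2u + 2v, 2u + 8v)
(u₁, v₁) = (5, 1) − 0.25·(12, 18) = (2, -3.5)
(u₂, v₂) = (2, -3.5) − 0.25·(-3, -24) = (2.75, 2.5)

(2.75, 2.5)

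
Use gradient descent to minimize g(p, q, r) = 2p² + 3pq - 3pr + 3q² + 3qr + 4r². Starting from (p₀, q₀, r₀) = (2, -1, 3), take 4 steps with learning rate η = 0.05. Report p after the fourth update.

∇g = (4p + 3q - 3r, 3p + 6q + 3r, -3p + 3q + 8r)
(p₁, q₁, r₁) = (2, -1, 3) − 0.05·(-4, 9, 15) = (2.2, -1.45, 2.25)
(p₂, q₂, r₂) = (2.2, -1.45, 2.25) − 0.05·(-2.3, 4.65, 7.05) = (2.315, -1.6825, 1.8975)
(p₃, q₃, r₃) = (2.315, -1.6825, 1.8975) − 0.05·(-1.48, 2.5425, 3.1875) = (2.389, -1.809625, 1.738125)
(p₄, q₄, r₄) = (2.389, -1.809625, 1.738125) − 0.05·(-1.08725, 1.523625, 1.309125) = (2.4433625, -1.88580625, 1.67266875)
p = 2.4433625

2.4433625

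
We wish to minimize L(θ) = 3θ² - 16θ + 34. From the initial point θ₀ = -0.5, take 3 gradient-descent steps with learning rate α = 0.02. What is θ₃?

0.508672

L′(θ) = 6θ - 16
θ₁ = -0.5 − 0.02·(-19) = -0.12
θ₂ = -0.12 − 0.02·(-16.72) = 0.2144
θ₃ = 0.2144 − 0.02·(-14.7136) = 0.508672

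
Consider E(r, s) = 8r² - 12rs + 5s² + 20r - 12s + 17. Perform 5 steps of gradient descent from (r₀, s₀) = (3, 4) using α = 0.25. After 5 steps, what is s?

∇E = (16r - 12s + 20, -12r + 10s - 12)
Step 1: at (3, 4), ∇E = (20, -8) → (3, 4) − 0.25·(20, -8) = (-2, 6)
Step 2: at (-2, 6), ∇E = (-84, 72) → (-2, 6) − 0.25·(-84, 72) = (19, -12)
Step 3: at (19, -12), ∇E = (468, -360) → (19, -12) − 0.25·(468, -360) = (-98, 78)
Step 4: at (-98, 78), ∇E = (-2484, 1944) → (-98, 78) − 0.25·(-2484, 1944) = (523, -408)
Step 5: at (523, -408), ∇E = (13284, -10368) → (523, -408) − 0.25·(13284, -10368) = (-2798, 2184)
s = 2184

2184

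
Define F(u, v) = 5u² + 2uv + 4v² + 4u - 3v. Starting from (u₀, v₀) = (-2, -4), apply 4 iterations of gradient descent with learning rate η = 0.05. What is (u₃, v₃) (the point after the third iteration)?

∇F = (10u + 2v + 4, 2u + 8v - 3)
(u₁, v₁) = (-2, -4) − 0.05·(-24, -39) = (-0.8, -2.05)
(u₂, v₂) = (-0.8, -2.05) − 0.05·(-8.1, -21) = (-0.395, -1)
(u₃, v₃) = (-0.395, -1) − 0.05·(-1.95, -11.79) = (-0.2975, -0.4105)

(-0.2975, -0.4105)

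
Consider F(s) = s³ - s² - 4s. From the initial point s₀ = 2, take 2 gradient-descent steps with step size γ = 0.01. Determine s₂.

F′(s) = 3s² - 2s - 4
s₁ = 2 − 0.01·4 = 1.96
s₂ = 1.96 − 0.01·3.6048 = 1.923952

1.923952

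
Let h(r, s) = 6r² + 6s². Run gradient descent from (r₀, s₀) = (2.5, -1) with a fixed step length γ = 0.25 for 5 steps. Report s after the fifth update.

∇h = (12r, 12s)
Step 1: at (2.5, -1), ∇h = (30, -12) → (2.5, -1) − 0.25·(30, -12) = (-5, 2)
Step 2: at (-5, 2), ∇h = (-60, 24) → (-5, 2) − 0.25·(-60, 24) = (10, -4)
Step 3: at (10, -4), ∇h = (120, -48) → (10, -4) − 0.25·(120, -48) = (-20, 8)
Step 4: at (-20, 8), ∇h = (-240, 96) → (-20, 8) − 0.25·(-240, 96) = (40, -16)
Step 5: at (40, -16), ∇h = (480, -192) → (40, -16) − 0.25·(480, -192) = (-80, 32)
s = 32

32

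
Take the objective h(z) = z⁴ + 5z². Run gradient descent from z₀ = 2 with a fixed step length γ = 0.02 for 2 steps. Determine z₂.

0.69722112

h′(z) = 4z³ + 10z
z₁ = 2 − 0.02·52 = 0.96
z₂ = 0.96 − 0.02·13.138944 = 0.69722112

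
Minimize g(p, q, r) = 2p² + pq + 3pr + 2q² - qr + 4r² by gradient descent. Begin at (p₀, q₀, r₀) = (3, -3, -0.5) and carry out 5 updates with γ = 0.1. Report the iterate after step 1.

∇g = (4p + q + 3r, p + 4q - r, 3p - q + 8r)
(p₁, q₁, r₁) = (3, -3, -0.5) − 0.1·(7.5, -8.5, 8) = (2.25, -2.15, -1.3)

(2.25, -2.15, -1.3)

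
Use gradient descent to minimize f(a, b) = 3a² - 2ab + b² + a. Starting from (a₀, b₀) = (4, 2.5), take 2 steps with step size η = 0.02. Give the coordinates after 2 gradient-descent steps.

(3.2504, 2.6016)

∇f = (6a - 2b + 1, -2a + 2b)
(a₁, b₁) = (4, 2.5) − 0.02·(20, -3) = (3.6, 2.56)
(a₂, b₂) = (3.6, 2.56) − 0.02·(17.48, -2.08) = (3.2504, 2.6016)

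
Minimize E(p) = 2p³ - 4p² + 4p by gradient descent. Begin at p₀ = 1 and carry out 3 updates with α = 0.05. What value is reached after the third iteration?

0.7435533

E′(p) = 6p² - 8p + 4
p₁ = 1 − 0.05·2 = 0.9
p₂ = 0.9 − 0.05·1.66 = 0.817
p₃ = 0.817 − 0.05·1.468934 = 0.7435533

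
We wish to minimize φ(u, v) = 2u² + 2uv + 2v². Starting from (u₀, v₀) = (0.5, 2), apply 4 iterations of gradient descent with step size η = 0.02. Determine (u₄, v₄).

(0.11260928, 1.38662912)

∇φ = (4u + 2v, 2u + 4v)
(u₁, v₁) = (0.5, 2) − 0.02·(6, 9) = (0.38, 1.82)
(u₂, v₂) = (0.38, 1.82) − 0.02·(5.16, 8.04) = (0.2768, 1.6592)
(u₃, v₃) = (0.2768, 1.6592) − 0.02·(4.4256, 7.1904) = (0.188288, 1.515392)
(u₄, v₄) = (0.188288, 1.515392) − 0.02·(3.783936, 6.438144) = (0.11260928, 1.38662912)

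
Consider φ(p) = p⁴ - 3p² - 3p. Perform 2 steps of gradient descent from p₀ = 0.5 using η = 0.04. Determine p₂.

φ′(p) = 4p³ - 6p - 3
Step 1: φ′(0.5) = -5.5; p₁ = 0.5 − 0.04·(-5.5) = 0.72
Step 2: φ′(0.72) = -5.827008; p₂ = 0.72 − 0.04·(-5.827008) = 0.95308032

0.95308032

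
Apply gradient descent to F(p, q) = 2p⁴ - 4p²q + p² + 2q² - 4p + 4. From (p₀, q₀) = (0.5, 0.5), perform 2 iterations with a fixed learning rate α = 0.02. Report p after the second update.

∇F = (8p³ - 8pq + 2p - 4, -4p² + 4q)
(p₁, q₁) = (0.5, 0.5) − 0.02·(-4, 1) = (0.58, 0.48)
(p₂, q₂) = (0.58, 0.48) − 0.02·(-3.506304, 0.5744) = (0.65012608, 0.468512)
p = 0.65012608

0.65012608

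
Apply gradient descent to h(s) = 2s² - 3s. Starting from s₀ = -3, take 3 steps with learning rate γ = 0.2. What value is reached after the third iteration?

h′(s) = 4s - 3
Step 1: h′(-3) = -15; s₁ = -3 − 0.2·(-15) = 0
Step 2: h′(0) = -3; s₂ = 0 − 0.2·(-3) = 0.6
Step 3: h′(0.6) = -0.6; s₃ = 0.6 − 0.2·(-0.6) = 0.72

0.72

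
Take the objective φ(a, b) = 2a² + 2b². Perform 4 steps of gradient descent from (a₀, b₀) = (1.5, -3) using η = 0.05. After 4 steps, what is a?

0.6144

∇φ = (4a, 4b)
(a₁, b₁) = (1.5, -3) − 0.05·(6, -12) = (1.2, -2.4)
(a₂, b₂) = (1.2, -2.4) − 0.05·(4.8, -9.6) = (0.96, -1.92)
(a₃, b₃) = (0.96, -1.92) − 0.05·(3.84, -7.68) = (0.768, -1.536)
(a₄, b₄) = (0.768, -1.536) − 0.05·(3.072, -6.144) = (0.6144, -1.2288)
a = 0.6144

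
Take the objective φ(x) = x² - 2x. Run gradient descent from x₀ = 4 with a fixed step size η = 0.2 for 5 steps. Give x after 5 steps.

φ′(x) = 2x - 2
x₁ = 4 − 0.2·6 = 2.8
x₂ = 2.8 − 0.2·3.6 = 2.08
x₃ = 2.08 − 0.2·2.16 = 1.648
x₄ = 1.648 − 0.2·1.296 = 1.3888
x₅ = 1.3888 − 0.2·0.7776 = 1.23328

1.23328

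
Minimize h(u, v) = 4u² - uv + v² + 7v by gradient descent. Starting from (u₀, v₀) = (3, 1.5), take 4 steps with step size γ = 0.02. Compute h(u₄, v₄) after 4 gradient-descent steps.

∇h = (8u - v, -u + 2v + 7)
Step 1: at (3, 1.5), ∇h = (22.5, 7) → (3, 1.5) − 0.02·(22.5, 7) = (2.55, 1.36)
Step 2: at (2.55, 1.36), ∇h = (19.04, 7.17) → (2.55, 1.36) − 0.02·(19.04, 7.17) = (2.1692, 1.2166)
Step 3: at (2.1692, 1.2166), ∇h = (16.137, 7.264) → (2.1692, 1.2166) − 0.02·(16.137, 7.264) = (1.84646, 1.07132)
Step 4: at (1.84646, 1.07132), ∇h = (13.70036, 7.29618) → (1.84646, 1.07132) − 0.02·(13.70036, 7.29618) = (1.5724528, 0.9253964)
h(1.5724528, 0.9253964) = 15.7694223697544

15.7694223697544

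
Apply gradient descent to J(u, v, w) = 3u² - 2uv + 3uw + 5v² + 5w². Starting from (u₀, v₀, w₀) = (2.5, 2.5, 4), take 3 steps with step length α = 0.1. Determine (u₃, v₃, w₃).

∇J = (6u - 2v + 3w, -2u + 10v, 3u + 10w)
Step 1: at (2.5, 2.5, 4), ∇J = (22, 20, 47.5) → (2.5, 2.5, 4) − 0.1·(22, 20, 47.5) = (0.3, 0.5, -0.75)
Step 2: at (0.3, 0.5, -0.75), ∇J = (-1.45, 4.4, -6.6) → (0.3, 0.5, -0.75) − 0.1·(-1.45, 4.4, -6.6) = (0.445, 0.06, -0.09)
Step 3: at (0.445, 0.06, -0.09), ∇J = (2.28, -0.29, 0.435) → (0.445, 0.06, -0.09) − 0.1·(2.28, -0.29, 0.435) = (0.217, 0.089, -0.1335)

(0.217, 0.089, -0.1335)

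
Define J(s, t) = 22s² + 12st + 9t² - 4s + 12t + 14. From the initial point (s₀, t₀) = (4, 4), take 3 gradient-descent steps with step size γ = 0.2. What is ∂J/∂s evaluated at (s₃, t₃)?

-157129.632

∇J = (44s + 12t - 4, 12s + 18t + 12)
Step 1: at (4, 4), ∇J = (220, 132) → (4, 4) − 0.2·(220, 132) = (-40, -22.4)
Step 2: at (-40, -22.4), ∇J = (-2032.8, -871.2) → (-40, -22.4) − 0.2·(-2032.8, -871.2) = (366.56, 151.84)
Step 3: at (366.56, 151.84), ∇J = (17946.72, 7143.84) → (366.56, 151.84) − 0.2·(17946.72, 7143.84) = (-3222.784, -1276.928)
∂J/∂s at (-3222.784, -1276.928) = -157129.632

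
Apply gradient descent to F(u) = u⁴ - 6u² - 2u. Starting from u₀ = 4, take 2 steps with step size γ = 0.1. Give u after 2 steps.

F′(u) = 4u³ - 12u - 2
u₁ = 4 − 0.1·206 = -16.6
u₂ = -16.6 − 0.1·(-18099.984) = 1793.3984

1793.3984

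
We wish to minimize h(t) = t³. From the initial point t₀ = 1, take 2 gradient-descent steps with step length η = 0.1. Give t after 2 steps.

h′(t) = 3t²
Step 1: h′(1) = 3; t₁ = 1 − 0.1·3 = 0.7
Step 2: h′(0.7) = 1.47; t₂ = 0.7 − 0.1·1.47 = 0.553

0.553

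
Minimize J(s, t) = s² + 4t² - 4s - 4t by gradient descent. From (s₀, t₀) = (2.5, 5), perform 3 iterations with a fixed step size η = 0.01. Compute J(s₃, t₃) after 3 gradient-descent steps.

44.33621570408

∇J = (2s - 4, 8t - 4)
Step 1: at (2.5, 5), ∇J = (1, 36) → (2.5, 5) − 0.01·(1, 36) = (2.49, 4.64)
Step 2: at (2.49, 4.64), ∇J = (0.98, 33.12) → (2.49, 4.64) − 0.01·(0.98, 33.12) = (2.4802, 4.3088)
Step 3: at (2.4802, 4.3088), ∇J = (0.9604, 30.4704) → (2.4802, 4.3088) − 0.01·(0.9604, 30.4704) = (2.470596, 4.004096)
J(2.470596, 4.004096) = 44.33621570408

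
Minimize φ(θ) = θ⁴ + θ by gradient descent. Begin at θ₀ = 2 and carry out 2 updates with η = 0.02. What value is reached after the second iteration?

φ′(θ) = 4θ³ + 1
Step 1: φ′(2) = 33; θ₁ = 2 − 0.02·33 = 1.34
Step 2: φ′(1.34) = 10.624416; θ₂ = 1.34 − 0.02·10.624416 = 1.12751168

1.12751168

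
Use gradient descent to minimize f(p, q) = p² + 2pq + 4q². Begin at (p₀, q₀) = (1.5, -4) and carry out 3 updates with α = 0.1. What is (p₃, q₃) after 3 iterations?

∇f = (2p + 2q, 2p + 8q)
(p₁, q₁) = (1.5, -4) − 0.1·(-5, -29) = (2, -1.1)
(p₂, q₂) = (2, -1.1) − 0.1·(1.8, -4.8) = (1.82, -0.62)
(p₃, q₃) = (1.82, -0.62) − 0.1·(2.4, -1.32) = (1.58, -0.488)

(1.58, -0.488)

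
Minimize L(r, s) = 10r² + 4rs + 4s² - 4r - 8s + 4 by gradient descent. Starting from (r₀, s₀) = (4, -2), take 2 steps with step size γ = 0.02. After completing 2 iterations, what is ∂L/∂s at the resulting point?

-13.5296

∇L = (20r + 4s - 4, 4r + 8s - 8)
Step 1: at (4, -2), ∇L = (68, -8) → (4, -2) − 0.02·(68, -8) = (2.64, -1.84)
Step 2: at (2.64, -1.84), ∇L = (41.44, -12.16) → (2.64, -1.84) − 0.02·(41.44, -12.16) = (1.8112, -1.5968)
∂L/∂s at (1.8112, -1.5968) = -13.5296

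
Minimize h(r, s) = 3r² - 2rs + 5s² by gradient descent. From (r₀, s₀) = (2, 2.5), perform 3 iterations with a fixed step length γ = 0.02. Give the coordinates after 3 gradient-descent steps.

(1.583136, 1.45952)

∇h = (6r - 2s, -2r + 10s)
Step 1: at (2, 2.5), ∇h = (7, 21) → (2, 2.5) − 0.02·(7, 21) = (1.86, 2.08)
Step 2: at (1.86, 2.08), ∇h = (7, 17.08) → (1.86, 2.08) − 0.02·(7, 17.08) = (1.72, 1.7384)
Step 3: at (1.72, 1.7384), ∇h = (6.8432, 13.944) → (1.72, 1.7384) − 0.02·(6.8432, 13.944) = (1.583136, 1.45952)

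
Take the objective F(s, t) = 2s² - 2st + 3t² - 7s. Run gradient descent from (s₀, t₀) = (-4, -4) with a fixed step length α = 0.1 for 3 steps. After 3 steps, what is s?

-0.36

∇F = (4s - 2t - 7, -2s + 6t)
(s₁, t₁) = (-4, -4) − 0.1·(-15, -16) = (-2.5, -2.4)
(s₂, t₂) = (-2.5, -2.4) − 0.1·(-12.2, -9.4) = (-1.28, -1.46)
(s₃, t₃) = (-1.28, -1.46) − 0.1·(-9.2, -6.2) = (-0.36, -0.84)
s = -0.36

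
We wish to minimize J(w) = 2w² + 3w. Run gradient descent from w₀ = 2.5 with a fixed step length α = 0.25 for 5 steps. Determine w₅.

-0.75

J′(w) = 4w + 3
Step 1: J′(2.5) = 13; w₁ = 2.5 − 0.25·13 = -0.75
Step 2: J′(-0.75) = 0; w₂ = -0.75 − 0.25·0 = -0.75
Step 3: J′(-0.75) = 0; w₃ = -0.75 − 0.25·0 = -0.75
Step 4: J′(-0.75) = 0; w₄ = -0.75 − 0.25·0 = -0.75
Step 5: J′(-0.75) = 0; w₅ = -0.75 − 0.25·0 = -0.75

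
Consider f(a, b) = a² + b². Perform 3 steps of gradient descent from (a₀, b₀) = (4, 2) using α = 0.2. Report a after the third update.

0.864

∇f = (2a, 2b)
Step 1: at (4, 2), ∇f = (8, 4) → (4, 2) − 0.2·(8, 4) = (2.4, 1.2)
Step 2: at (2.4, 1.2), ∇f = (4.8, 2.4) → (2.4, 1.2) − 0.2·(4.8, 2.4) = (1.44, 0.72)
Step 3: at (1.44, 0.72), ∇f = (2.88, 1.44) → (1.44, 0.72) − 0.2·(2.88, 1.44) = (0.864, 0.432)
a = 0.864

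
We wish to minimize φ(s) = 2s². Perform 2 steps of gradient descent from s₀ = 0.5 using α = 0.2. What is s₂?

0.02

φ′(s) = 4s
Step 1: φ′(0.5) = 2; s₁ = 0.5 − 0.2·2 = 0.1
Step 2: φ′(0.1) = 0.4; s₂ = 0.1 − 0.2·0.4 = 0.02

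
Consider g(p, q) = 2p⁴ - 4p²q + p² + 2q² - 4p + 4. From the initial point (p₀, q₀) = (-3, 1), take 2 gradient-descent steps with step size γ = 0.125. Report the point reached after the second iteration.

(-10886.703125, 250.03125)

∇g = (8p³ - 8pq + 2p - 4, -4p² + 4q)
(p₁, q₁) = (-3, 1) − 0.125·(-202, -32) = (22.25, 5)
(p₂, q₂) = (22.25, 5) − 0.125·(87271.625, -1960.25) = (-10886.703125, 250.03125)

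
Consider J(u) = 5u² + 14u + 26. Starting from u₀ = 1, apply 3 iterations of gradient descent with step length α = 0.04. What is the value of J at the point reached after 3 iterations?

17.5436928

J′(u) = 10u + 14
u₁ = 1 − 0.04·24 = 0.04
u₂ = 0.04 − 0.04·14.4 = -0.536
u₃ = -0.536 − 0.04·8.64 = -0.8816
J(-0.8816) = 17.5436928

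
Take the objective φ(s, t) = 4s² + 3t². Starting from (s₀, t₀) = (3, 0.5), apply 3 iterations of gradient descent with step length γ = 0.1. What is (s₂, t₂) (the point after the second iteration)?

(0.12, 0.08)

∇φ = (8s, 6t)
(s₁, t₁) = (3, 0.5) − 0.1·(24, 3) = (0.6, 0.2)
(s₂, t₂) = (0.6, 0.2) − 0.1·(4.8, 1.2) = (0.12, 0.08)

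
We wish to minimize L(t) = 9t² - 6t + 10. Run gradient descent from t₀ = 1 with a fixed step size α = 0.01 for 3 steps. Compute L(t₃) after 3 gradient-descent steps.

10.216026685696

L′(t) = 18t - 6
Step 1: L′(1) = 12; t₁ = 1 − 0.01·12 = 0.88
Step 2: L′(0.88) = 9.84; t₂ = 0.88 − 0.01·9.84 = 0.7816
Step 3: L′(0.7816) = 8.0688; t₃ = 0.7816 − 0.01·8.0688 = 0.700912
L(0.700912) = 10.216026685696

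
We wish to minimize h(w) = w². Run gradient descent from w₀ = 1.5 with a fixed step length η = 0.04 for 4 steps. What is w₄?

1.07458944

h′(w) = 2w
Step 1: h′(1.5) = 3; w₁ = 1.5 − 0.04·3 = 1.38
Step 2: h′(1.38) = 2.76; w₂ = 1.38 − 0.04·2.76 = 1.2696
Step 3: h′(1.2696) = 2.5392; w₃ = 1.2696 − 0.04·2.5392 = 1.168032
Step 4: h′(1.168032) = 2.336064; w₄ = 1.168032 − 0.04·2.336064 = 1.07458944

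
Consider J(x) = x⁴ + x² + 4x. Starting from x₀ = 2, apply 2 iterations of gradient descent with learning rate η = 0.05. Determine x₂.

-0.2

J′(x) = 4x³ + 2x + 4
x₁ = 2 − 0.05·40 = 0
x₂ = 0 − 0.05·4 = -0.2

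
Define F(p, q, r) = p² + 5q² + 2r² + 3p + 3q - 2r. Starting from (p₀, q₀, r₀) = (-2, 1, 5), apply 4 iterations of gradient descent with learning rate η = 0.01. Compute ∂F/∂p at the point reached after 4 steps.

-0.92236816

∇F = (2p + 3, 10q + 3, 4r - 2)
(p₁, q₁, r₁) = (-2, 1, 5) − 0.01·(-1, 13, 18) = (-1.99, 0.87, 4.82)
(p₂, q₂, r₂) = (-1.99, 0.87, 4.82) − 0.01·(-0.98, 11.7, 17.28) = (-1.9802, 0.753, 4.6472)
(p₃, q₃, r₃) = (-1.9802, 0.753, 4.6472) − 0.01·(-0.9604, 10.53, 16.5888) = (-1.970596, 0.6477, 4.481312)
(p₄, q₄, r₄) = (-1.970596, 0.6477, 4.481312) − 0.01·(-0.941192, 9.477, 15.925248) = (-1.96118408, 0.55293, 4.32205952)
∂F/∂p at (-1.96118408, 0.55293, 4.32205952) = -0.92236816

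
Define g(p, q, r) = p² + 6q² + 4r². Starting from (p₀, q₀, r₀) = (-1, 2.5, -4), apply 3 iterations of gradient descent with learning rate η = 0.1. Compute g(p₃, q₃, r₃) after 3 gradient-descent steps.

∇g = (2p, 12q, 8r)
Step 1: at (-1, 2.5, -4), ∇g = (-2, 30, -32) → (-1, 2.5, -4) − 0.1·(-2, 30, -32) = (-0.8, -0.5, -0.8)
Step 2: at (-0.8, -0.5, -0.8), ∇g = (-1.6, -6, -6.4) → (-0.8, -0.5, -0.8) − 0.1·(-1.6, -6, -6.4) = (-0.64, 0.1, -0.16)
Step 3: at (-0.64, 0.1, -0.16), ∇g = (-1.28, 1.2, -1.28) → (-0.64, 0.1, -0.16) − 0.1·(-1.28, 1.2, -1.28) = (-0.512, -0.02, -0.032)
g(-0.512, -0.02, -0.032) = 0.26864

0.26864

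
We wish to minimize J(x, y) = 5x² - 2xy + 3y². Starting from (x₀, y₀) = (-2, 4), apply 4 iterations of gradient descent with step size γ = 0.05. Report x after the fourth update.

∇J = (10x - 2y, -2x + 6y)
Step 1: at (-2, 4), ∇J = (-28, 28) → (-2, 4) − 0.05·(-28, 28) = (-0.6, 2.6)
Step 2: at (-0.6, 2.6), ∇J = (-11.2, 16.8) → (-0.6, 2.6) − 0.05·(-11.2, 16.8) = (-0.04, 1.76)
Step 3: at (-0.04, 1.76), ∇J = (-3.92, 10.64) → (-0.04, 1.76) − 0.05·(-3.92, 10.64) = (0.156, 1.228)
Step 4: at (0.156, 1.228), ∇J = (-0.896, 7.056) → (0.156, 1.228) − 0.05·(-0.896, 7.056) = (0.2008, 0.8752)
x = 0.2008

0.2008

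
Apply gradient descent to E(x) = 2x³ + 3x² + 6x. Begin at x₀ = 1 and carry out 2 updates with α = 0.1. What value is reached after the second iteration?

E′(x) = 6x² + 6x + 6
Step 1: E′(1) = 18; x₁ = 1 − 0.1·18 = -0.8
Step 2: E′(-0.8) = 5.04; x₂ = -0.8 − 0.1·5.04 = -1.304

-1.304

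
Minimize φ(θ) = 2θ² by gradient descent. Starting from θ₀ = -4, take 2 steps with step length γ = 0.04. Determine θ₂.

-2.8224

φ′(θ) = 4θ
Step 1: φ′(-4) = -16; θ₁ = -4 − 0.04·(-16) = -3.36
Step 2: φ′(-3.36) = -13.44; θ₂ = -3.36 − 0.04·(-13.44) = -2.8224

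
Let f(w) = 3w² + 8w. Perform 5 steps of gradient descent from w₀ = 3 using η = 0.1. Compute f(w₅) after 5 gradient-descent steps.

f′(w) = 6w + 8
Step 1: f′(3) = 26; w₁ = 3 − 0.1·26 = 0.4
Step 2: f′(0.4) = 10.4; w₂ = 0.4 − 0.1·10.4 = -0.64
Step 3: f′(-0.64) = 4.16; w₃ = -0.64 − 0.1·4.16 = -1.056
Step 4: f′(-1.056) = 1.664; w₄ = -1.056 − 0.1·1.664 = -1.2224
Step 5: f′(-1.2224) = 0.6656; w₅ = -1.2224 − 0.1·0.6656 = -1.28896
f(-1.28896) = -5.3274263552

-5.3274263552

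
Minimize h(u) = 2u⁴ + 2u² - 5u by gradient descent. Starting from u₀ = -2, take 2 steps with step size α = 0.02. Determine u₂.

-0.30762624

h′(u) = 8u³ + 4u - 5
u₁ = -2 − 0.02·(-77) = -0.46
u₂ = -0.46 − 0.02·(-7.618688) = -0.30762624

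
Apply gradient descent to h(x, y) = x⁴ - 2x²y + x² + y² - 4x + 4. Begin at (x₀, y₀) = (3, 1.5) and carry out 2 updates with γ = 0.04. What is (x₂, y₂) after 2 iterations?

(-0.64377088, 1.968992)

∇h = (4x³ - 4xy + 2x - 4, -2x² + 2y)
Step 1: at (3, 1.5), ∇h = (92, -15) → (3, 1.5) − 0.04·(92, -15) = (-0.68, 2.1)
Step 2: at (-0.68, 2.1), ∇h = (-0.905728, 3.2752) → (-0.68, 2.1) − 0.04·(-0.905728, 3.2752) = (-0.64377088, 1.968992)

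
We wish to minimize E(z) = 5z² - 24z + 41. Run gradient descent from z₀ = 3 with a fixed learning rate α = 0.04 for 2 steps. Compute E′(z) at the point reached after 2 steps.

E′(z) = 10z - 24
z₁ = 3 − 0.04·6 = 2.76
z₂ = 2.76 − 0.04·3.6 = 2.616
E′(z) at (2.616) = 2.16

2.16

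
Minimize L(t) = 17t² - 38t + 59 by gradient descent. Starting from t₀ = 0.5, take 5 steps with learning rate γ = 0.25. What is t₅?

L′(t) = 34t - 38
t₁ = 0.5 − 0.25·(-21) = 5.75
t₂ = 5.75 − 0.25·157.5 = -33.625
t₃ = -33.625 − 0.25·(-1181.25) = 261.6875
t₄ = 261.6875 − 0.25·8859.375 = -1953.15625
t₅ = -1953.15625 − 0.25·(-66445.3125) = 14658.171875

14658.171875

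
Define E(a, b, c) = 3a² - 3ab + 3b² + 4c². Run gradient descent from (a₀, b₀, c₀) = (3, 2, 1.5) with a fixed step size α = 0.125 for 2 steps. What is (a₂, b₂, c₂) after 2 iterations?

(0.984375, 0.96875, 0)

∇E = (6a - 3b, -3a + 6b, 8c)
Step 1: at (3, 2, 1.5), ∇E = (12, 3, 12) → (3, 2, 1.5) − 0.125·(12, 3, 12) = (1.5, 1.625, 0)
Step 2: at (1.5, 1.625, 0), ∇E = (4.125, 5.25, 0) → (1.5, 1.625, 0) − 0.125·(4.125, 5.25, 0) = (0.984375, 0.96875, 0)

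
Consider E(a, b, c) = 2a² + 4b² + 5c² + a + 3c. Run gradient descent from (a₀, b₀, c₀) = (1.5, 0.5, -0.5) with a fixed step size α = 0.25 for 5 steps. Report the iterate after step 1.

(-0.25, -0.5, 0)

∇E = (4a + 1, 8b, 10c + 3)
(a₁, b₁, c₁) = (1.5, 0.5, -0.5) − 0.25·(7, 4, -2) = (-0.25, -0.5, 0)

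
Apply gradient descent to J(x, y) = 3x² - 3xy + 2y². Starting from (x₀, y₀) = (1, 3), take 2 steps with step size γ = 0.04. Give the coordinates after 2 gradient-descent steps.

∇J = (6x - 3y, -3x + 4y)
(x₁, y₁) = (1, 3) − 0.04·(-3, 9) = (1.12, 2.64)
(x₂, y₂) = (1.12, 2.64) − 0.04·(-1.2, 7.2) = (1.168, 2.352)

(1.168, 2.352)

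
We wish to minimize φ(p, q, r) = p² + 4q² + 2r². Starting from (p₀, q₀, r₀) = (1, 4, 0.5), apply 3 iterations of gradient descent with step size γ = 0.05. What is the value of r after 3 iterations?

∇φ = (2p, 8q, 4r)
Step 1: at (1, 4, 0.5), ∇φ = (2, 32, 2) → (1, 4, 0.5) − 0.05·(2, 32, 2) = (0.9, 2.4, 0.4)
Step 2: at (0.9, 2.4, 0.4), ∇φ = (1.8, 19.2, 1.6) → (0.9, 2.4, 0.4) − 0.05·(1.8, 19.2, 1.6) = (0.81, 1.44, 0.32)
Step 3: at (0.81, 1.44, 0.32), ∇φ = (1.62, 11.52, 1.28) → (0.81, 1.44, 0.32) − 0.05·(1.62, 11.52, 1.28) = (0.729, 0.864, 0.256)
r = 0.256

0.256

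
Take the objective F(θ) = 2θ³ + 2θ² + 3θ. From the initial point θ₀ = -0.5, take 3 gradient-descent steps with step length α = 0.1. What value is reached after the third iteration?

-1.66209375

F′(θ) = 6θ² + 4θ + 3
Step 1: F′(-0.5) = 2.5; θ₁ = -0.5 − 0.1·2.5 = -0.75
Step 2: F′(-0.75) = 3.375; θ₂ = -0.75 − 0.1·3.375 = -1.0875
Step 3: F′(-1.0875) = 5.7459375; θ₃ = -1.0875 − 0.1·5.7459375 = -1.66209375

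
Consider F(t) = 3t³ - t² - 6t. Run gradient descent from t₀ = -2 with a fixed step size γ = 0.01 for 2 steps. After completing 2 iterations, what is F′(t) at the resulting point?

71.190708451344

F′(t) = 9t² - 2t - 6
t₁ = -2 − 0.01·34 = -2.34
t₂ = -2.34 − 0.01·47.9604 = -2.819604
F′(t) at (-2.819604) = 71.190708451344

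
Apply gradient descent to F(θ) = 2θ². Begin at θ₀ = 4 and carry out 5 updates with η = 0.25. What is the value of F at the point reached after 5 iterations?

F′(θ) = 4θ
Step 1: F′(4) = 16; θ₁ = 4 − 0.25·16 = 0
Step 2: F′(0) = 0; θ₂ = 0 − 0.25·0 = 0
Step 3: F′(0) = 0; θ₃ = 0 − 0.25·0 = 0
Step 4: F′(0) = 0; θ₄ = 0 − 0.25·0 = 0
Step 5: F′(0) = 0; θ₅ = 0 − 0.25·0 = 0
F(0) = 0

0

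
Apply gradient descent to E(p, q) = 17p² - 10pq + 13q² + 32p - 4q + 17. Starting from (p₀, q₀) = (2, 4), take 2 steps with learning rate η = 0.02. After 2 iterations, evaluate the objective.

∇E = (34p - 10q + 32, -10p + 26q - 4)
Step 1: at (2, 4), ∇E = (60, 80) → (2, 4) − 0.02·(60, 80) = (0.8, 2.4)
Step 2: at (0.8, 2.4), ∇E = (35.2, 50.4) → (0.8, 2.4) − 0.02·(35.2, 50.4) = (0.096, 1.392)
E(0.096, 1.392) = 38.513984

38.513984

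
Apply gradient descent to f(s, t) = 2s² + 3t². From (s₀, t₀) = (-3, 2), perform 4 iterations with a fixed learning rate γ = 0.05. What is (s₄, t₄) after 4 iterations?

∇f = (4s, 6t)
Step 1: at (-3, 2), ∇f = (-12, 12) → (-3, 2) − 0.05·(-12, 12) = (-2.4, 1.4)
Step 2: at (-2.4, 1.4), ∇f = (-9.6, 8.4) → (-2.4, 1.4) − 0.05·(-9.6, 8.4) = (-1.92, 0.98)
Step 3: at (-1.92, 0.98), ∇f = (-7.68, 5.88) → (-1.92, 0.98) − 0.05·(-7.68, 5.88) = (-1.536, 0.686)
Step 4: at (-1.536, 0.686), ∇f = (-6.144, 4.116) → (-1.536, 0.686) − 0.05·(-6.144, 4.116) = (-1.2288, 0.4802)

(-1.2288, 0.4802)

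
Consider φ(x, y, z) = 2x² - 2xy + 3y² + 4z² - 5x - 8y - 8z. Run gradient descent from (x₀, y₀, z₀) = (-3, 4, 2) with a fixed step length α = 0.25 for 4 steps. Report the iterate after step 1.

(3.25, -1.5, 0)

∇φ = (4x - 2y - 5, -2x + 6y - 8, 8z - 8)
Step 1: at (-3, 4, 2), ∇φ = (-25, 22, 8) → (-3, 4, 2) − 0.25·(-25, 22, 8) = (3.25, -1.5, 0)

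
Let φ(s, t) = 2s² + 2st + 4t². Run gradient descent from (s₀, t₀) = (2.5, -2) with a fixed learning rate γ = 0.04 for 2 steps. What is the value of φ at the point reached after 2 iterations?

∇φ = (4s + 2t, 2s + 8t)
Step 1: at (2.5, -2), ∇φ = (6, -11) → (2.5, -2) − 0.04·(6, -11) = (2.26, -1.56)
Step 2: at (2.26, -1.56), ∇φ = (5.92, -7.96) → (2.26, -1.56) − 0.04·(5.92, -7.96) = (2.0232, -1.2416)
φ(2.0232, -1.2416) = 9.32894848

9.32894848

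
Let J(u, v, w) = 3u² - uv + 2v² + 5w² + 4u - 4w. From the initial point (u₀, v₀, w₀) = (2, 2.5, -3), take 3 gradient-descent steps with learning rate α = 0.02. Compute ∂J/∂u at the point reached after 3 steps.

∇J = (6u - v + 4, -u + 4v, 10w - 4)
(u₁, v₁, w₁) = (2, 2.5, -3) − 0.02·(13.5, 8, -34) = (1.73, 2.34, -2.32)
(u₂, v₂, w₂) = (1.73, 2.34, -2.32) − 0.02·(12.04, 7.63, -27.2) = (1.4892, 2.1874, -1.776)
(u₃, v₃, w₃) = (1.4892, 2.1874, -1.776) − 0.02·(10.7478, 7.2604, -21.76) = (1.274244, 2.042192, -1.3408)
∂J/∂u at (1.274244, 2.042192, -1.3408) = 9.603272

9.603272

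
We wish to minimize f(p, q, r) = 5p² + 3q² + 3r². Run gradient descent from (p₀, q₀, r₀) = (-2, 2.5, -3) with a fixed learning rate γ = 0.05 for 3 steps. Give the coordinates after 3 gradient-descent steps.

∇f = (10p, 6q, 6r)
Step 1: at (-2, 2.5, -3), ∇f = (-20, 15, -18) → (-2, 2.5, -3) − 0.05·(-20, 15, -18) = (-1, 1.75, -2.1)
Step 2: at (-1, 1.75, -2.1), ∇f = (-10, 10.5, -12.6) → (-1, 1.75, -2.1) − 0.05·(-10, 10.5, -12.6) = (-0.5, 1.225, -1.47)
Step 3: at (-0.5, 1.225, -1.47), ∇f = (-5, 7.35, -8.82) → (-0.5, 1.225, -1.47) − 0.05·(-5, 7.35, -8.82) = (-0.25, 0.8575, -1.029)

(-0.25, 0.8575, -1.029)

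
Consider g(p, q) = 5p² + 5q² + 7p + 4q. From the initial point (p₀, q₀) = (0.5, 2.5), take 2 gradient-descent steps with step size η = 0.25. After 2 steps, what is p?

2

∇g = (10p + 7, 10q + 4)
(p₁, q₁) = (0.5, 2.5) − 0.25·(12, 29) = (-2.5, -4.75)
(p₂, q₂) = (-2.5, -4.75) − 0.25·(-18, -43.5) = (2, 6.125)
p = 2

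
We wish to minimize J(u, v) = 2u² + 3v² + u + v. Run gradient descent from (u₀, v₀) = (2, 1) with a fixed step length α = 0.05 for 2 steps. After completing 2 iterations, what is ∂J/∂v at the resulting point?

∇J = (4u + 1, 6v + 1)
(u₁, v₁) = (2, 1) − 0.05·(9, 7) = (1.55, 0.65)
(u₂, v₂) = (1.55, 0.65) − 0.05·(7.2, 4.9) = (1.19, 0.405)
∂J/∂v at (1.19, 0.405) = 3.43

3.43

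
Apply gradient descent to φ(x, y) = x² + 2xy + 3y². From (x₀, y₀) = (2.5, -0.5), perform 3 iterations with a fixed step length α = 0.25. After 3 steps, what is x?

∇φ = (2x + 2y, 2x + 6y)
Step 1: at (2.5, -0.5), ∇φ = (4, 2) → (2.5, -0.5) − 0.25·(4, 2) = (1.5, -1)
Step 2: at (1.5, -1), ∇φ = (1, -3) → (1.5, -1) − 0.25·(1, -3) = (1.25, -0.25)
Step 3: at (1.25, -0.25), ∇φ = (2, 1) → (1.25, -0.25) − 0.25·(2, 1) = (0.75, -0.5)
x = 0.75

0.75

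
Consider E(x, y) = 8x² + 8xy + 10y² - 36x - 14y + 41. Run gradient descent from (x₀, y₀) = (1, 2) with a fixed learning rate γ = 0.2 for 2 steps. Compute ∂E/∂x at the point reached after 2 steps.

253.28

∇E = (16x + 8y - 36, 8x + 20y - 14)
Step 1: at (1, 2), ∇E = (-4, 34) → (1, 2) − 0.2·(-4, 34) = (1.8, -4.8)
Step 2: at (1.8, -4.8), ∇E = (-45.6, -95.6) → (1.8, -4.8) − 0.2·(-45.6, -95.6) = (10.92, 14.32)
∂E/∂x at (10.92, 14.32) = 253.28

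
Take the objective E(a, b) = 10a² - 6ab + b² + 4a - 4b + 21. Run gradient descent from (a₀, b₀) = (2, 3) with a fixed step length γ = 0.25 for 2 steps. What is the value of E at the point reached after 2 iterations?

6973.125

∇E = (20a - 6b + 4, -6a + 2b - 4)
(a₁, b₁) = (2, 3) − 0.25·(26, -10) = (-4.5, 5.5)
(a₂, b₂) = (-4.5, 5.5) − 0.25·(-119, 34) = (25.25, -3)
E(25.25, -3) = 6973.125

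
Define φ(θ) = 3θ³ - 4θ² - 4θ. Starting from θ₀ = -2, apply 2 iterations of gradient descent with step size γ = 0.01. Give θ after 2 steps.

φ′(θ) = 9θ² - 8θ - 4
θ₁ = -2 − 0.01·48 = -2.48
θ₂ = -2.48 − 0.01·71.1936 = -3.191936

-3.191936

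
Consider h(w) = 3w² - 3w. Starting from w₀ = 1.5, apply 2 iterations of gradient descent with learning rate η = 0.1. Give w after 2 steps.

0.66

h′(w) = 6w - 3
Step 1: h′(1.5) = 6; w₁ = 1.5 − 0.1·6 = 0.9
Step 2: h′(0.9) = 2.4; w₂ = 0.9 − 0.1·2.4 = 0.66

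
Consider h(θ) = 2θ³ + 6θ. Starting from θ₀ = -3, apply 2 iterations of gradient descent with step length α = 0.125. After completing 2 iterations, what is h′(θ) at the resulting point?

h′(θ) = 6θ² + 6
Step 1: h′(-3) = 60; θ₁ = -3 − 0.125·60 = -10.5
Step 2: h′(-10.5) = 667.5; θ₂ = -10.5 − 0.125·667.5 = -93.9375
h′(θ) at (-93.9375) = 52951.5234375

52951.5234375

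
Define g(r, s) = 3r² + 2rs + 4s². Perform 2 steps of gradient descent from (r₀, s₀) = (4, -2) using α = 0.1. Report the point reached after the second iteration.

(1.04, -0.64)

∇g = (6r + 2s, 2r + 8s)
Step 1: at (4, -2), ∇g = (20, -8) → (4, -2) − 0.1·(20, -8) = (2, -1.2)
Step 2: at (2, -1.2), ∇g = (9.6, -5.6) → (2, -1.2) − 0.1·(9.6, -5.6) = (1.04, -0.64)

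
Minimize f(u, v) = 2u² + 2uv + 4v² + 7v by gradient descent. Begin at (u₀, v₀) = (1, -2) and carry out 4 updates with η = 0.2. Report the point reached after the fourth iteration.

∇f = (4u + 2v, 2u + 8v + 7)
(u₁, v₁) = (1, -2) − 0.2·(0, -7) = (1, -0.6)
(u₂, v₂) = (1, -0.6) − 0.2·(2.8, 4.2) = (0.44, -1.44)
(u₃, v₃) = (0.44, -1.44) − 0.2·(-1.12, -3.64) = (0.664, -0.712)
(u₄, v₄) = (0.664, -0.712) − 0.2·(1.232, 2.632) = (0.4176, -1.2384)

(0.4176, -1.2384)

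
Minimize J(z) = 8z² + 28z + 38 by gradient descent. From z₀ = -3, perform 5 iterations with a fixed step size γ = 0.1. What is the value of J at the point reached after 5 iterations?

13.57558272

J′(z) = 16z + 28
Step 1: J′(-3) = -20; z₁ = -3 − 0.1·(-20) = -1
Step 2: J′(-1) = 12; z₂ = -1 − 0.1·12 = -2.2
Step 3: J′(-2.2) = -7.2; z₃ = -2.2 − 0.1·(-7.2) = -1.48
Step 4: J′(-1.48) = 4.32; z₄ = -1.48 − 0.1·4.32 = -1.912
Step 5: J′(-1.912) = -2.592; z₅ = -1.912 − 0.1·(-2.592) = -1.6528
J(-1.6528) = 13.57558272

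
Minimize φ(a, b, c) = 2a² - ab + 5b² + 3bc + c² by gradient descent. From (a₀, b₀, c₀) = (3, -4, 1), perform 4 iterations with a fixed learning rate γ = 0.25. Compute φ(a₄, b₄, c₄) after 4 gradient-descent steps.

8386.196044921875

∇φ = (4a - b, -a + 10b + 3c, 3b + 2c)
(a₁, b₁, c₁) = (3, -4, 1) − 0.25·(16, -40, -10) = (-1, 6, 3.5)
(a₂, b₂, c₂) = (-1, 6, 3.5) − 0.25·(-10, 71.5, 25) = (1.5, -11.875, -2.75)
(a₃, b₃, c₃) = (1.5, -11.875, -2.75) − 0.25·(17.875, -128.5, -41.125) = (-2.96875, 20.25, 7.53125)
(a₄, b₄, c₄) = (-2.96875, 20.25, 7.53125) − 0.25·(-32.125, 228.0625, 75.8125) = (5.0625, -36.765625, -11.421875)
φ(5.0625, -36.765625, -11.421875) = 8386.196044921875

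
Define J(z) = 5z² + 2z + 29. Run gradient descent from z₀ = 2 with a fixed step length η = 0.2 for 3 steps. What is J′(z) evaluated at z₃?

-22

J′(z) = 10z + 2
z₁ = 2 − 0.2·22 = -2.4
z₂ = -2.4 − 0.2·(-22) = 2
z₃ = 2 − 0.2·22 = -2.4
J′(z) at (-2.4) = -22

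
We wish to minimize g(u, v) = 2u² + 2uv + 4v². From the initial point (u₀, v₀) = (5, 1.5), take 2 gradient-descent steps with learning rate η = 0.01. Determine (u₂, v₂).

∇g = (4u + 2v, 2u + 8v)
Step 1: at (5, 1.5), ∇g = (23, 22) → (5, 1.5) − 0.01·(23, 22) = (4.77, 1.28)
Step 2: at (4.77, 1.28), ∇g = (21.64, 19.78) → (4.77, 1.28) − 0.01·(21.64, 19.78) = (4.5536, 1.0822)

(4.5536, 1.0822)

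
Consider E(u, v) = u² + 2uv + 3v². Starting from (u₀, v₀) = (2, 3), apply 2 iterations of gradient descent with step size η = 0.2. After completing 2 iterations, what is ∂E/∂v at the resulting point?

2.8

∇E = (2u + 2v, 2u + 6v)
(u₁, v₁) = (2, 3) − 0.2·(10, 22) = (0, -1.4)
(u₂, v₂) = (0, -1.4) − 0.2·(-2.8, -8.4) = (0.56, 0.28)
∂E/∂v at (0.56, 0.28) = 2.8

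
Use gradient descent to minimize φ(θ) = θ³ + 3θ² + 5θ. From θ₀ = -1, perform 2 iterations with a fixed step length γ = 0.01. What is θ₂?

φ′(θ) = 3θ² + 6θ + 5
Step 1: φ′(-1) = 2; θ₁ = -1 − 0.01·2 = -1.02
Step 2: φ′(-1.02) = 2.0012; θ₂ = -1.02 − 0.01·2.0012 = -1.040012

-1.040012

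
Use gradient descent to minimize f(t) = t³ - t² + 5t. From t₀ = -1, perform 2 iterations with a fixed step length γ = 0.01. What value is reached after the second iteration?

f′(t) = 3t² - 2t + 5
Step 1: f′(-1) = 10; t₁ = -1 − 0.01·10 = -1.1
Step 2: f′(-1.1) = 10.83; t₂ = -1.1 − 0.01·10.83 = -1.2083

-1.2083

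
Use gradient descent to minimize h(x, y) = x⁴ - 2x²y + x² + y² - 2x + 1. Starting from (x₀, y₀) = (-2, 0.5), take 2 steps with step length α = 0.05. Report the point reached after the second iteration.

∇h = (4x³ - 4xy + 2x - 2, -2x² + 2y)
Step 1: at (-2, 0.5), ∇h = (-34, -7) → (-2, 0.5) − 0.05·(-34, -7) = (-0.3, 0.85)
Step 2: at (-0.3, 0.85), ∇h = (-1.688, 1.52) → (-0.3, 0.85) − 0.05·(-1.688, 1.52) = (-0.2156, 0.774)

(-0.2156, 0.774)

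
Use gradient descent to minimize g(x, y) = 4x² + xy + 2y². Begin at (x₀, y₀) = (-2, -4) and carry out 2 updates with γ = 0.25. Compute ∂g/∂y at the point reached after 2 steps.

-6.125

∇g = (8x + y, x + 4y)
(x₁, y₁) = (-2, -4) − 0.25·(-20, -18) = (3, 0.5)
(x₂, y₂) = (3, 0.5) − 0.25·(24.5, 5) = (-3.125, -0.75)
∂g/∂y at (-3.125, -0.75) = -6.125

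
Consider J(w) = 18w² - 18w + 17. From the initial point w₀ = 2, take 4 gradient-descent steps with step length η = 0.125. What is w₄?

225.59375

J′(w) = 36w - 18
Step 1: J′(2) = 54; w₁ = 2 − 0.125·54 = -4.75
Step 2: J′(-4.75) = -189; w₂ = -4.75 − 0.125·(-189) = 18.875
Step 3: J′(18.875) = 661.5; w₃ = 18.875 − 0.125·661.5 = -63.8125
Step 4: J′(-63.8125) = -2315.25; w₄ = -63.8125 − 0.125·(-2315.25) = 225.59375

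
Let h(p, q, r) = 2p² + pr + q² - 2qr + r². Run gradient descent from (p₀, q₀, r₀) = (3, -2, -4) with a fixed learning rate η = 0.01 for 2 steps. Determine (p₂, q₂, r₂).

(2.8431, -2.079, -3.9802)

∇h = (4p + r, 2q - 2r, p - 2q + 2r)
(p₁, q₁, r₁) = (3, -2, -4) − 0.01·(8, 4, -1) = (2.92, -2.04, -3.99)
(p₂, q₂, r₂) = (2.92, -2.04, -3.99) − 0.01·(7.69, 3.9, -0.98) = (2.8431, -2.079, -3.9802)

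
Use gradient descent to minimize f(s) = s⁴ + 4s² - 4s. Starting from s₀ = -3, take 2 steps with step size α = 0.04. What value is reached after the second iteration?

f′(s) = 4s³ + 8s - 4
s₁ = -3 − 0.04·(-136) = 2.44
s₂ = 2.44 − 0.04·73.627136 = -0.50508544

-0.50508544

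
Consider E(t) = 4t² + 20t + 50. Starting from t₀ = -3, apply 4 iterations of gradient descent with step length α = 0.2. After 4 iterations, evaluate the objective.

E′(t) = 8t + 20
t₁ = -3 − 0.2·(-4) = -2.2
t₂ = -2.2 − 0.2·2.4 = -2.68
t₃ = -2.68 − 0.2·(-1.44) = -2.392
t₄ = -2.392 − 0.2·0.864 = -2.5648
E(-2.5648) = 25.01679616

25.01679616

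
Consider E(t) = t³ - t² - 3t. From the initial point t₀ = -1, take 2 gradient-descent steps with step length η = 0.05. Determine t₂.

E′(t) = 3t² - 2t - 3
Step 1: E′(-1) = 2; t₁ = -1 − 0.05·2 = -1.1
Step 2: E′(-1.1) = 2.83; t₂ = -1.1 − 0.05·2.83 = -1.2415

-1.2415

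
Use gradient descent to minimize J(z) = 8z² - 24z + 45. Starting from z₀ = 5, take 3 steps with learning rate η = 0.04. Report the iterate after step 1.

J′(z) = 16z - 24
z₁ = 5 − 0.04·56 = 2.76

2.76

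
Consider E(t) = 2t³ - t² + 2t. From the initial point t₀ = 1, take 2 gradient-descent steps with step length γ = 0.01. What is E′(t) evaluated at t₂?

4.936111767936

E′(t) = 6t² - 2t + 2
Step 1: E′(1) = 6; t₁ = 1 − 0.01·6 = 0.94
Step 2: E′(0.94) = 5.4216; t₂ = 0.94 − 0.01·5.4216 = 0.885784
E′(t) at (0.885784) = 4.936111767936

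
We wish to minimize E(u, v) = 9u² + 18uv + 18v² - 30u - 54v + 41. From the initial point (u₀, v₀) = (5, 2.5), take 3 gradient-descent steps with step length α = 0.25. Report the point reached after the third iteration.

(-2270.875, -3671.1875)

∇E = (18u + 18v - 30, 18u + 36v - 54)
(u₁, v₁) = (5, 2.5) − 0.25·(105, 126) = (-21.25, -29)
(u₂, v₂) = (-21.25, -29) − 0.25·(-934.5, -1480.5) = (212.375, 341.125)
(u₃, v₃) = (212.375, 341.125) − 0.25·(9933, 16049.25) = (-2270.875, -3671.1875)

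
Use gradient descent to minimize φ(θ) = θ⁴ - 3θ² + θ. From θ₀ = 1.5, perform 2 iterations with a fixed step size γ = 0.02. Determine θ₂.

1.32195048

φ′(θ) = 4θ³ - 6θ + 1
θ₁ = 1.5 − 0.02·5.5 = 1.39
θ₂ = 1.39 − 0.02·3.402476 = 1.32195048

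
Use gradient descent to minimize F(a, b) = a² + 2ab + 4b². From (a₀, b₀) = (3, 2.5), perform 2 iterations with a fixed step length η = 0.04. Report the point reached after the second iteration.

(2.2384, 0.788)

∇F = (2a + 2b, 2a + 8b)
Step 1: at (3, 2.5), ∇F = (11, 26) → (3, 2.5) − 0.04·(11, 26) = (2.56, 1.46)
Step 2: at (2.56, 1.46), ∇F = (8.04, 16.8) → (2.56, 1.46) − 0.04·(8.04, 16.8) = (2.2384, 0.788)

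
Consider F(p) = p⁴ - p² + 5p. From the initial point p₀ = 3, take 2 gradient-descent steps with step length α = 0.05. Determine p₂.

F′(p) = 4p³ - 2p + 5
p₁ = 3 − 0.05·107 = -2.35
p₂ = -2.35 − 0.05·(-42.2115) = -0.239425

-0.239425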